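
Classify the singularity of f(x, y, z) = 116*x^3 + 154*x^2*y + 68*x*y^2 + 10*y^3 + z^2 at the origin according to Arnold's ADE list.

D4

The Hessian of f at 0 is [[0, 0, 0], [0, 0, 0], [0, 0, 2]] with rank 1, so corank 2. A Groebner basis of the Jacobian ideal J(f) in C{x,y,z} is {y^3, x^2 - y^2/13, x*y + 4*y^2/13, z}; counting standard monomials gives mu = 4. Corank 2; j^3 = 2*(2*x + y)*(29*x^2 + 24*x*y + 5*y^2) splits into three distinct lines over C (the quadratic factor has nonzero discriminant), so D_4.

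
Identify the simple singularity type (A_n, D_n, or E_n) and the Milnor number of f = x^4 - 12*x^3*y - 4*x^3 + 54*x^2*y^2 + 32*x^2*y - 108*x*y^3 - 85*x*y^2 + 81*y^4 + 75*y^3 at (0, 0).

The Hessian of f at 0 has rank 0. Corank 2; j^3 = -(x - 3*y)*(2*x - 5*y)^2 has shape L^2 M (L != M), so D-series; mu = 5 gives D_5.

Type D_{5}, Milnor number mu = 5.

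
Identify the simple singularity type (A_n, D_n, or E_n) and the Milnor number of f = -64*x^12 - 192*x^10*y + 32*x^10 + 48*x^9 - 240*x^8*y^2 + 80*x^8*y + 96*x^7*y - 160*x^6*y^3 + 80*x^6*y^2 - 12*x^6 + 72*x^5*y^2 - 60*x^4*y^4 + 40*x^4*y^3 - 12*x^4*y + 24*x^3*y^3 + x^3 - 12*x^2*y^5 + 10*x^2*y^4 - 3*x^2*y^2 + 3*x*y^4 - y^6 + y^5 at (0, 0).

Type E_{8}, Milnor number mu = 8.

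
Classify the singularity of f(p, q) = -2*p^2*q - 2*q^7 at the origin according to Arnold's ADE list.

The Hessian of f at 0 has rank 0. Corank 2; j^3 = -2*p^2*q has shape L^2 M (L != M), so D-series; mu = 8 gives D_8.

D_8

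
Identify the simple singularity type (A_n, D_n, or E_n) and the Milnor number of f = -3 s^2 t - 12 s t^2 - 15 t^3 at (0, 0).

The Hessian of f at 0 has rank 0. Corank 2; j^3 = -3*t*(s^2 + 4*s*t + 5*t^2) splits into three distinct lines over C (the quadratic factor has nonzero discriminant), so D_4.

Type D4, Milnor number mu = 4.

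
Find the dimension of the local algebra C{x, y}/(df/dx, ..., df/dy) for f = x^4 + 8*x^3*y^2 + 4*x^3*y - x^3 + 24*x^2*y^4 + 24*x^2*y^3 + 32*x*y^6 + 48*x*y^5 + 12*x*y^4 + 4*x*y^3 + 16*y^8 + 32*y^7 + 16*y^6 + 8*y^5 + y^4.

The Hessian of f at 0 has rank 0. Corank 2; j^3 = -x^3 is a perfect cube, so E-series; the 4-jet and mu = 6 give E_6.

6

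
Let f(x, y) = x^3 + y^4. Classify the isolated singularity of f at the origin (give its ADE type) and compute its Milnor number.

The Hessian of f at 0 has rank 0. Corank 2; j^3 = x^3 is a perfect cube, so E-series; the 4-jet and mu = 6 give E_6.

Type E_{6}, Milnor number mu = 6.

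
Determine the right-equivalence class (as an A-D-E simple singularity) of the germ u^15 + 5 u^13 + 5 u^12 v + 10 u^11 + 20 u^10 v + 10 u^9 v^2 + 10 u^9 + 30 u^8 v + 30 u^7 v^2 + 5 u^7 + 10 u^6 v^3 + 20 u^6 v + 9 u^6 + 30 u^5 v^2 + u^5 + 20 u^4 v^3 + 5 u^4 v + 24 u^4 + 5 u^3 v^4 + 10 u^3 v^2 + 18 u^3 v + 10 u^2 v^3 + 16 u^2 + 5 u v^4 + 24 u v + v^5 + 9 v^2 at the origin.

A4

The Hessian of f at 0 has rank 1. Corank 1: A-series; mu = 4 gives A_4.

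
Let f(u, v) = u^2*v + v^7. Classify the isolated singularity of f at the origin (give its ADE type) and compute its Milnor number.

Type D_{8}, Milnor number mu = 8.

The Hessian of f at 0 is [[0, 0], [0, 0]] with rank 0, so corank 2. A Groebner basis of the Jacobian ideal J(f) in C{u,v} is {u^2/7 + v^6, u^3, u*v}; counting standard monomials gives mu = 8. Corank 2; j^3 = u^2*v has shape L^2 M (L != M), so D-series; mu = 8 gives D_8.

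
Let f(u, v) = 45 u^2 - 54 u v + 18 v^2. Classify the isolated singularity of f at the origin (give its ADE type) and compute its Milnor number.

Type A_1, Milnor number mu = 1.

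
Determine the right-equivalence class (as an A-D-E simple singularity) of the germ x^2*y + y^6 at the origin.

D7

The Hessian of f at 0 has rank 0. Corank 2; j^3 = x^2*y has shape L^2 M (L != M), so D-series; mu = 7 gives D_7.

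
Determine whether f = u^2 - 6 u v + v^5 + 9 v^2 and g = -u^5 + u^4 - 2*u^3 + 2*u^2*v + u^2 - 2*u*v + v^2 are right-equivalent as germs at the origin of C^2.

Yes.

The Hessian of f at 0 has rank 1. Corank 1: A-series; mu = 4 gives A_4. The Hessian of g at 0 has rank 1. Corank 1: A-series; mu = 4 gives A_4. Both have type A_4, hence right-equivalent.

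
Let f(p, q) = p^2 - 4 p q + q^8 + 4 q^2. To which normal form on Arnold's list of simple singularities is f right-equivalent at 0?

A_7

The Hessian of f at 0 has rank 1. Corank 1: A-series; mu = 7 gives A_7.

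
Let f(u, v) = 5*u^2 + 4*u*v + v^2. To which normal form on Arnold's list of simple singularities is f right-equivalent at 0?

A1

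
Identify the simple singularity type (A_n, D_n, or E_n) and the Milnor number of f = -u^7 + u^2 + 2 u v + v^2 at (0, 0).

The Hessian of f at 0 has rank 1. Corank 1: A-series; mu = 6 gives A_6.

Type A6, Milnor number mu = 6.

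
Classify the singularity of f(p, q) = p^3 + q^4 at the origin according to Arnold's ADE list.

The Hessian of f at 0 has rank 0. Corank 2; j^3 = p^3 is a perfect cube, so E-series; the 4-jet and mu = 6 give E_6.

E_6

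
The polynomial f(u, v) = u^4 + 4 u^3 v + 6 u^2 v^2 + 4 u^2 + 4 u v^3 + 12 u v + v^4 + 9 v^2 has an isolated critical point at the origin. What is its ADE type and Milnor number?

The Hessian of f at 0 has rank 1. Corank 1: A-series; mu = 3 gives A_3.

Type A_{3}, Milnor number mu = 3.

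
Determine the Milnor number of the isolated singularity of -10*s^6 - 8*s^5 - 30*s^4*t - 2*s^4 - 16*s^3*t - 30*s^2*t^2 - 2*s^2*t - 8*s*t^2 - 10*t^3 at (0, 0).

4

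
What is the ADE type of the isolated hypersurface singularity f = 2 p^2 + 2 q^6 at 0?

The Hessian of f at 0 is [[4, 0], [0, 0]] with rank 1, so corank 1. A Groebner basis of the Jacobian ideal J(f) in C{p,q} is {q^5, p}; counting standard monomials gives mu = 5. Corank 1: A-series; mu = 5 gives A_5.

A5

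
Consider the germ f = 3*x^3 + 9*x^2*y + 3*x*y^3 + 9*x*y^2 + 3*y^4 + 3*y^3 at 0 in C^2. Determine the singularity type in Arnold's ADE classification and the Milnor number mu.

Type E_{7}, Milnor number mu = 7.

The Hessian of f at 0 is [[0, 0], [0, 0]] with rank 0, so corank 2. A Groebner basis of the Jacobian ideal J(f) in C{x,y} is {x^3 + 3*x^2*y + 6*x^2 + 12*x*y + 6*y^2, -3*x^2 + x*y^2 - 6*x*y - 3*y^2, 3*x^2 + 6*x*y + y^3 + 3*y^2}; counting standard monomials gives mu = 7. Corank 2; j^3 = 3*(x + y)^3 is a perfect cube, so E-series; the 4-jet and mu = 7 give E_7.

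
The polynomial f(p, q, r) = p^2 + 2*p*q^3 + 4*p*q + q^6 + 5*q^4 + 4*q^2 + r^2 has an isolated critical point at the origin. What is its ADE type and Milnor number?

Type A_{3}, Milnor number mu = 3.

The Hessian of f at 0 is [[2, 4, 0], [4, 8, 0], [0, 0, 2]] with rank 2, so corank 1. A Groebner basis of the Jacobian ideal J(f) in C{p,q,r} is {q^3, p + 2*q, r}; counting standard monomials gives mu = 3. Corank 1: A-series; mu = 3 gives A_3.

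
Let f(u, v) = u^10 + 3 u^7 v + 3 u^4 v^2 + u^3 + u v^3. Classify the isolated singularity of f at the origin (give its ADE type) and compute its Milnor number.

Type E_7, Milnor number mu = 7.

The Hessian of f at 0 has rank 0. Corank 2; j^3 = u^3 is a perfect cube, so E-series; the 4-jet and mu = 7 give E_7.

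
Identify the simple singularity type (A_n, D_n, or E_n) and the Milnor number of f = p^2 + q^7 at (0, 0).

The Hessian of f at 0 has rank 1. Corank 1: A-series; mu = 6 gives A_6.

Type A6, Milnor number mu = 6.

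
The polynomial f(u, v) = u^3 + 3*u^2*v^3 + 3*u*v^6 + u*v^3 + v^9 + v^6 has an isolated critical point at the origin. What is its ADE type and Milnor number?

The Hessian of f at 0 has rank 0. Corank 2; j^3 = u^3 is a perfect cube, so E-series; the 4-jet and mu = 7 give E_7.

Type E7, Milnor number mu = 7.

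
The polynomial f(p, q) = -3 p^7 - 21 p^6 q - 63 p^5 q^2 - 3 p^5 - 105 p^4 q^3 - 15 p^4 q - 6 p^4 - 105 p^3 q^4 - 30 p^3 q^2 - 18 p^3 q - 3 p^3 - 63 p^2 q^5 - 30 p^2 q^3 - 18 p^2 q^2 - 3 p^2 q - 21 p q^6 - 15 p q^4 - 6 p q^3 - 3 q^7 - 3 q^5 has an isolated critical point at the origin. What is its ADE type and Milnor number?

Type D8, Milnor number mu = 8.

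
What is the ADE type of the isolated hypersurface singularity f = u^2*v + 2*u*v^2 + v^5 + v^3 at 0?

The Hessian of f at 0 has rank 0. Corank 2; j^3 = v*(u + v)^2 has shape L^2 M (L != M), so D-series; mu = 6 gives D_6.

D_6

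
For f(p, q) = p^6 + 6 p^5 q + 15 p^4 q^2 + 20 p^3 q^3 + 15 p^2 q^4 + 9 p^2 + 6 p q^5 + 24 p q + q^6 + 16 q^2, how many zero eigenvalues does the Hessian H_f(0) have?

1

Hessian at 0 has rank 1.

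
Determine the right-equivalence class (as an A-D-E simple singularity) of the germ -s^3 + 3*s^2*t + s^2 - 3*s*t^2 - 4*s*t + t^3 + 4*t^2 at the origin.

The Hessian of f at 0 is [[2, -4], [-4, 8]] with rank 1, so corank 1. A Groebner basis of the Jacobian ideal J(f) in C{s,t} is {t^2, s - 2*t}; counting standard monomials gives mu = 2. Corank 1: A-series; mu = 2 gives A_2.

A2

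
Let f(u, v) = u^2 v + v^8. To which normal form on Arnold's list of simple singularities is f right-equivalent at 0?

D9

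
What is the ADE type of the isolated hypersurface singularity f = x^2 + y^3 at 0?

A2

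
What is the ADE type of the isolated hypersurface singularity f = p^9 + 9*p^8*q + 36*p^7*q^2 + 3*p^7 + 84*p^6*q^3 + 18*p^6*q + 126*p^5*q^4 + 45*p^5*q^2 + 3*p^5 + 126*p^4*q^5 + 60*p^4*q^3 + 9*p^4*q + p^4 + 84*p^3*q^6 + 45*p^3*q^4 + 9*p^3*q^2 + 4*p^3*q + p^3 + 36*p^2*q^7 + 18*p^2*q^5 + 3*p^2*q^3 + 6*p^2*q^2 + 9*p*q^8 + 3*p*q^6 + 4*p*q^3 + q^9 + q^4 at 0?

E_{6}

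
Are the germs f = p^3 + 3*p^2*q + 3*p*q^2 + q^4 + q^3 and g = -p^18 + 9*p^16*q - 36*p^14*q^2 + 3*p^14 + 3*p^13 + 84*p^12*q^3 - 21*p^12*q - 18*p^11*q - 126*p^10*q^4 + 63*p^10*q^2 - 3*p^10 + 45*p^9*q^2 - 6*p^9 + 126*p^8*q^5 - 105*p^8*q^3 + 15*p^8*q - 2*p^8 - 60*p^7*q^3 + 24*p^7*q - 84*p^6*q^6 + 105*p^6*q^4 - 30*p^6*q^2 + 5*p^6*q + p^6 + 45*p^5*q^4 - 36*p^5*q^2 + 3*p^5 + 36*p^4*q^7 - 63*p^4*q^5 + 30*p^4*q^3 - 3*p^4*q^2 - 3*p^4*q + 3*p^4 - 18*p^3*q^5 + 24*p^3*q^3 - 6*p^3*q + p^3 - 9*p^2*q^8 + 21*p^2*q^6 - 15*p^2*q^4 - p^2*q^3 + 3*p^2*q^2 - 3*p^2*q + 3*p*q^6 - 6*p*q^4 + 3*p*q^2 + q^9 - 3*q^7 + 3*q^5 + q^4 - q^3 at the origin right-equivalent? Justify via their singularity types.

Yes.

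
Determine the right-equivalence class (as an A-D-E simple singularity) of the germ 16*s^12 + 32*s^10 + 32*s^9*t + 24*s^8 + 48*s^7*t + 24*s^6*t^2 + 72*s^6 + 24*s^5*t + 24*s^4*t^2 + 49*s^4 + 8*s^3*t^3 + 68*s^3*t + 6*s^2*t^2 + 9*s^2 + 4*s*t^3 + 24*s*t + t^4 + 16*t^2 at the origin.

A_{3}

The Hessian of f at 0 has rank 1. Corank 1: A-series; mu = 3 gives A_3.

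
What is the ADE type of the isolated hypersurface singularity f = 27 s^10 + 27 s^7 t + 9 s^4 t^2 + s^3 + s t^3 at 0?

The Hessian of f at 0 is [[0, 0], [0, 0]] with rank 0, so corank 2. A Groebner basis of the Jacobian ideal J(f) in C{s,t} is {s^3, s*t^2, 3*s^2 + t^3}; counting standard monomials gives mu = 7. Corank 2; j^3 = s^3 is a perfect cube, so E-series; the 4-jet and mu = 7 give E_7.

E_{7}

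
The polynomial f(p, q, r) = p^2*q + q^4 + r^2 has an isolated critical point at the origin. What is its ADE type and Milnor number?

The Hessian of f at 0 is [[0, 0, 0], [0, 0, 0], [0, 0, 2]] with rank 1, so corank 2. A Groebner basis of the Jacobian ideal J(f) in C{p,q,r} is {p^3, p^2/4 + q^3, p*q, r}; counting standard monomials gives mu = 5. Corank 2; j^3 = p^2*q has shape L^2 M (L != M), so D-series; mu = 5 gives D_5.

Type D5, Milnor number mu = 5.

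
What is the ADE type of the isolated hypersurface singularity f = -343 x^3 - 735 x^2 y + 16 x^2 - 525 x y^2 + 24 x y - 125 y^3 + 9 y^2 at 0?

The Hessian of f at 0 is [[32, 24], [24, 18]] with rank 1, so corank 1. A Groebner basis of the Jacobian ideal J(f) in C{x,y} is {y^2, x + 3*y/4}; counting standard monomials gives mu = 2. Corank 1: A-series; mu = 2 gives A_2.

A_{2}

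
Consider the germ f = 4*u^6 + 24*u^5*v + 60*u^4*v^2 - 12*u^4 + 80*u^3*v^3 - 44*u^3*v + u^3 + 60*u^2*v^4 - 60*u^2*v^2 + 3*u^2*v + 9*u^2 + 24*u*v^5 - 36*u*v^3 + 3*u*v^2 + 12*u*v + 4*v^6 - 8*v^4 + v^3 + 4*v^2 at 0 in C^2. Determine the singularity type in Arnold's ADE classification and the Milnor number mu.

Type A2, Milnor number mu = 2.

The Hessian of f at 0 is [[18, 12], [12, 8]] with rank 1, so corank 1. A Groebner basis of the Jacobian ideal J(f) in C{u,v} is {v^2, u + 2*v/3}; counting standard monomials gives mu = 2. Corank 1: A-series; mu = 2 gives A_2.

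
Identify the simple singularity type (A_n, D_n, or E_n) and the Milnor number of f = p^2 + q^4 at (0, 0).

Type A_3, Milnor number mu = 3.

The Hessian of f at 0 is [[2, 0], [0, 0]] with rank 1, so corank 1. A Groebner basis of the Jacobian ideal J(f) in C{p,q} is {q^3, p}; counting standard monomials gives mu = 3. Corank 1: A-series; mu = 3 gives A_3.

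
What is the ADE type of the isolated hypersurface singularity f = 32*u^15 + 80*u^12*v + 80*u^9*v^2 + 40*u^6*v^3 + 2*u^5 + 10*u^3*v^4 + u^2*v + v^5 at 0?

D6

The Hessian of f at 0 has rank 0. Corank 2; j^3 = u^2*v has shape L^2 M (L != M), so D-series; mu = 6 gives D_6.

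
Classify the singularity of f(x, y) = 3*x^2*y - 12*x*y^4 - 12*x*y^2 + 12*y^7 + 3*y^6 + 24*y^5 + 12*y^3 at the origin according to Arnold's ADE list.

The Hessian of f at 0 has rank 0. Corank 2; j^3 = 3*y*(x - 2*y)^2 has shape L^2 M (L != M), so D-series; mu = 7 gives D_7.

D_{7}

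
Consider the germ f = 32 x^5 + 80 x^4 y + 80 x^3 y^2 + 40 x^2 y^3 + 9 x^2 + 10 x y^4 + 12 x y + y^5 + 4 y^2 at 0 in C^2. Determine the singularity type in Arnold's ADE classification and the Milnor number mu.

Type A_{4}, Milnor number mu = 4.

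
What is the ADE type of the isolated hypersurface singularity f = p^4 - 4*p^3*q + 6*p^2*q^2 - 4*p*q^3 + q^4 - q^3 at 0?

The Hessian of f at 0 has rank 0. Corank 2; j^3 = -q^3 is a perfect cube, so E-series; the 4-jet and mu = 6 give E_6.

E_{6}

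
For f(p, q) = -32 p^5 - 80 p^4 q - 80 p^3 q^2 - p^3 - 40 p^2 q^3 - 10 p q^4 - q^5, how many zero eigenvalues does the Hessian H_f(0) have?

2

Hessian at 0 has rank 0.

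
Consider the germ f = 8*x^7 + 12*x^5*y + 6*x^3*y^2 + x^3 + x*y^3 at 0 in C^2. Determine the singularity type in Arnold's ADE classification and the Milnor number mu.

Type E_7, Milnor number mu = 7.

The Hessian of f at 0 has rank 0. Corank 2; j^3 = x^3 is a perfect cube, so E-series; the 4-jet and mu = 7 give E_7.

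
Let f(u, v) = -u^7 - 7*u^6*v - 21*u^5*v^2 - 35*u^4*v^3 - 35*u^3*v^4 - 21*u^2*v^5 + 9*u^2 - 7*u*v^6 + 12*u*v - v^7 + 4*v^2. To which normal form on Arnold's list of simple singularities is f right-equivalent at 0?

A_6

The Hessian of f at 0 is [[18, 12], [12, 8]] with rank 1, so corank 1. A Groebner basis of the Jacobian ideal J(f) in C{u,v} is {v^6, u + 2*v/3}; counting standard monomials gives mu = 6. Corank 1: A-series; mu = 6 gives A_6.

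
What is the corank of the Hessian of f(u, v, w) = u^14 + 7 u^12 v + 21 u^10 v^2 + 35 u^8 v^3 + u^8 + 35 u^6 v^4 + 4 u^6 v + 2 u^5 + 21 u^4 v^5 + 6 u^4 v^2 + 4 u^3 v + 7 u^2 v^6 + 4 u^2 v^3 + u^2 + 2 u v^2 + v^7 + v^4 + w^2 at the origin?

1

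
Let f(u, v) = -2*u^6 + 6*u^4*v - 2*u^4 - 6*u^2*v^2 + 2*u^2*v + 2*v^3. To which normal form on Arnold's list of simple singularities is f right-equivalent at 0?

D_4

The Hessian of f at 0 has rank 0. Corank 2; j^3 = 2*v*(u^2 + v^2) splits into three distinct lines over C (the quadratic factor has nonzero discriminant), so D_4.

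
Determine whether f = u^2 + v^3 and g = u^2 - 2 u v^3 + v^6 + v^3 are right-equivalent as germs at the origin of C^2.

Yes.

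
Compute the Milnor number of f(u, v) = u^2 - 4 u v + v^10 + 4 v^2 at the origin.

9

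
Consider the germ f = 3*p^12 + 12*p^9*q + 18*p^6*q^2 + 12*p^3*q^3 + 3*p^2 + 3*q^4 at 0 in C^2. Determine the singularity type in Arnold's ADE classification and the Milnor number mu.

Type A_3, Milnor number mu = 3.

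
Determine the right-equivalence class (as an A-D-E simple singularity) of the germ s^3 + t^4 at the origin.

E_6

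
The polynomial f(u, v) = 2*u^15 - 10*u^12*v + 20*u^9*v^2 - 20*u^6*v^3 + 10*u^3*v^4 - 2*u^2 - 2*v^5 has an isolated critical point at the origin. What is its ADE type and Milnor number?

Type A_4, Milnor number mu = 4.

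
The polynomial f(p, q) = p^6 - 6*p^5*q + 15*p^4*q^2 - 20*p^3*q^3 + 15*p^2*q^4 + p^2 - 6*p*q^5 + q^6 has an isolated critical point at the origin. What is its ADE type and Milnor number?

The Hessian of f at 0 is [[2, 0], [0, 0]] with rank 1, so corank 1. A Groebner basis of the Jacobian ideal J(f) in C{p,q} is {q^5, p}; counting standard monomials gives mu = 5. Corank 1: A-series; mu = 5 gives A_5.

Type A_5, Milnor number mu = 5.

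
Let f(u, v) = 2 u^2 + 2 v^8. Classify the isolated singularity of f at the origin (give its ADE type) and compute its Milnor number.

Type A_7, Milnor number mu = 7.

The Hessian of f at 0 is [[4, 0], [0, 0]] with rank 1, so corank 1. A Groebner basis of the Jacobian ideal J(f) in C{u,v} is {v^7, u}; counting standard monomials gives mu = 7. Corank 1: A-series; mu = 7 gives A_7.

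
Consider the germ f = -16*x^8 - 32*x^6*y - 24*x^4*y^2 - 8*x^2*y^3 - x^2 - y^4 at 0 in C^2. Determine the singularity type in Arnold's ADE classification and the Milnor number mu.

The Hessian of f at 0 is [[-2, 0], [0, 0]] with rank 1, so corank 1. A Groebner basis of the Jacobian ideal J(f) in C{x,y} is {y^3, x}; counting standard monomials gives mu = 3. Corank 1: A-series; mu = 3 gives A_3.

Type A3, Milnor number mu = 3.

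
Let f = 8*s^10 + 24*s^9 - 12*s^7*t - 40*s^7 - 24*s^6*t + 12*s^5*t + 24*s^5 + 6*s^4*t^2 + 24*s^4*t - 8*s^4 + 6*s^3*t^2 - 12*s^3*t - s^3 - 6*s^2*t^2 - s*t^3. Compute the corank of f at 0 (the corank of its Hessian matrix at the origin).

2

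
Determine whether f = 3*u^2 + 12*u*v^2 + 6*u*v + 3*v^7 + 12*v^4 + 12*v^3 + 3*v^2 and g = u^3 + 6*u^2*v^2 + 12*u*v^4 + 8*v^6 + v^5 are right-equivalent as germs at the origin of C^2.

No.

The Hessian of f at 0 has rank 1. Corank 1: A-series; mu = 6 gives A_6. The Hessian of g at 0 has rank 0. Corank 2; j^3 = u^3 is a perfect cube, so E-series; the 5-jet and mu = 8 give E_8. f is A_6 but g is E_8, hence not right-equivalent.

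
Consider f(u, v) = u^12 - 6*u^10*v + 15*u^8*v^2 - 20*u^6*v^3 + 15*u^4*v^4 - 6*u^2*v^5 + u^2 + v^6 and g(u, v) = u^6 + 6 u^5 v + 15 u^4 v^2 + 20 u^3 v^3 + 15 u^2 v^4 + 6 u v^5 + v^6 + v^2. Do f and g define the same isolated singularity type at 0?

Yes.

The Hessian of f at 0 is [[2, 0], [0, 0]] with rank 1, so corank 1. A Groebner basis of the Jacobian ideal J(f) in C{u,v} is {v^5, u}; counting standard monomials gives mu = 5. Corank 1: A-series; mu = 5 gives A_5. The Hessian of g at 0 is [[0, 0], [0, 2]] with rank 1, so corank 1. A Groebner basis of the Jacobian ideal J(g) in C{u,v} is {u^5, v}; counting standard monomials gives mu = 5. Corank 1: A-series; mu = 5 gives A_5. Both have type A_5, hence right-equivalent.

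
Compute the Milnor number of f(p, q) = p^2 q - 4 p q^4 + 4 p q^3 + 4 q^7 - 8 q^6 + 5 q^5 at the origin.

6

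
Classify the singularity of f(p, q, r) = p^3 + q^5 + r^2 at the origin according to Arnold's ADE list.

E_{8}

The Hessian of f at 0 has rank 1. Corank 2; j^3 = p^3 is a perfect cube, so E-series; the 5-jet and mu = 8 give E_8.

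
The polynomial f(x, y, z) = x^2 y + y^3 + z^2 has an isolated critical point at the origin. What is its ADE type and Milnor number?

Type D_{4}, Milnor number mu = 4.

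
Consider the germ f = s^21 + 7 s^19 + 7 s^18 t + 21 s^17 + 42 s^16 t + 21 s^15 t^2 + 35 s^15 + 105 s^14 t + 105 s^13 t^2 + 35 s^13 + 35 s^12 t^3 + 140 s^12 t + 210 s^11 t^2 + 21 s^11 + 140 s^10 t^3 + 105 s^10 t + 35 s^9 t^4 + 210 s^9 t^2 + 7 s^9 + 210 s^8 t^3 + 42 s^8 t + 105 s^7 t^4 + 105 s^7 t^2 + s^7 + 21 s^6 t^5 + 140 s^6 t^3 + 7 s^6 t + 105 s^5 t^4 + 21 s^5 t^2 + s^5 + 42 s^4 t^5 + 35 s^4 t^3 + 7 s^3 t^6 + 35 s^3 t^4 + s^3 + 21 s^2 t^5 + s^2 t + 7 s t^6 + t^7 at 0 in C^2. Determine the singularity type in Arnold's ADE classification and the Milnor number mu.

The Hessian of f at 0 has rank 0. Corank 2; j^3 = s^2*(s + t) has shape L^2 M (L != M), so D-series; mu = 8 gives D_8.

Type D8, Milnor number mu = 8.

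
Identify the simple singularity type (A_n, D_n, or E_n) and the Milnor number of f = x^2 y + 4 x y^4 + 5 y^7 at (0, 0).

The Hessian of f at 0 has rank 0. Corank 2; j^3 = x^2*y has shape L^2 M (L != M), so D-series; mu = 8 gives D_8.

Type D8, Milnor number mu = 8.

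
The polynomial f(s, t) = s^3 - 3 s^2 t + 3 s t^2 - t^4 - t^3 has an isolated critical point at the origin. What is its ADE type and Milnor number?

Type E_{6}, Milnor number mu = 6.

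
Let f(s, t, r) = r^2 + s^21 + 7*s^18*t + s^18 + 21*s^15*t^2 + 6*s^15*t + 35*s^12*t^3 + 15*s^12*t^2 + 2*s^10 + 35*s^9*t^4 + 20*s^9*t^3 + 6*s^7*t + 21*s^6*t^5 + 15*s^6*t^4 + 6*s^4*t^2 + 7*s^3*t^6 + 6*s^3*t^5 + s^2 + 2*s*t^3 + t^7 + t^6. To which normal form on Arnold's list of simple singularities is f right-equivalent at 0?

A_6

The Hessian of f at 0 is [[2, 0, 0], [0, 0, 0], [0, 0, 2]] with rank 2, so corank 1. A Groebner basis of the Jacobian ideal J(f) in C{s,t,r} is {s + t^3, s^2, r}; counting standard monomials gives mu = 6. Corank 1: A-series; mu = 6 gives A_6.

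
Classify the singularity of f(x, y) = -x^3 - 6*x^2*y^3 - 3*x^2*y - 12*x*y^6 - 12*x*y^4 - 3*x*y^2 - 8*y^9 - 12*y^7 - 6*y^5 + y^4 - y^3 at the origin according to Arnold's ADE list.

The Hessian of f at 0 is [[0, 0], [0, 0]] with rank 0, so corank 2. A Groebner basis of the Jacobian ideal J(f) in C{x,y} is {y^3, x^2 + 2*x*y + y^2}; counting standard monomials gives mu = 6. Corank 2; j^3 = -(x + y)^3 is a perfect cube, so E-series; the 4-jet and mu = 6 give E_6.

E6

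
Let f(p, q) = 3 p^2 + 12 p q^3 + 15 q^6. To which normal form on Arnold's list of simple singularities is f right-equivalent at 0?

A5

The Hessian of f at 0 has rank 1. Corank 1: A-series; mu = 5 gives A_5.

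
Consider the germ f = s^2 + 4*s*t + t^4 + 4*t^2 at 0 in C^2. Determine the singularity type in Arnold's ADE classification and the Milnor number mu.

Type A_{3}, Milnor number mu = 3.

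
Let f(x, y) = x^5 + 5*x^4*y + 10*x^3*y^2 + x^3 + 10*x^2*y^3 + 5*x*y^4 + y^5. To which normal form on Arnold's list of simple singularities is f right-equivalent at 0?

E_8

The Hessian of f at 0 is [[0, 0], [0, 0]] with rank 0, so corank 2. A Groebner basis of the Jacobian ideal J(f) in C{x,y} is {y^5, x*y^3 + y^4/4, x^2}; counting standard monomials gives mu = 8. Corank 2; j^3 = x^3 is a perfect cube, so E-series; the 5-jet and mu = 8 give E_8.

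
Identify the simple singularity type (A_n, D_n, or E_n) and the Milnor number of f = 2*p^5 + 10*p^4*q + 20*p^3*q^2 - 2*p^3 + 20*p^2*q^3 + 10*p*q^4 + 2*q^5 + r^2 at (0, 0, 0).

The Hessian of f at 0 is [[0, 0, 0], [0, 0, 0], [0, 0, 2]] with rank 1, so corank 2. A Groebner basis of the Jacobian ideal J(f) in C{p,q,r} is {q^5, p*q^3 + q^4/4, p^2, r}; counting standard monomials gives mu = 8. Corank 2; j^3 = -2*p^3 is a perfect cube, so E-series; the 5-jet and mu = 8 give E_8.

Type E_8, Milnor number mu = 8.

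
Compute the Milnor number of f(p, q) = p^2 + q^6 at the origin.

5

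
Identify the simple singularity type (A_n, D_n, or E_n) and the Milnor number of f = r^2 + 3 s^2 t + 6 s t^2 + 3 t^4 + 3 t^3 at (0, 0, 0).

Type D_{5}, Milnor number mu = 5.

The Hessian of f at 0 is [[0, 0, 0], [0, 0, 0], [0, 0, 2]] with rank 1, so corank 2. A Groebner basis of the Jacobian ideal J(f) in C{s,t,r} is {s^3 - s^2/4 + t^2/4, s^2/4 + t^3 - t^2/4, s*t + t^2, r}; counting standard monomials gives mu = 5. Corank 2; j^3 = 3*t*(s + t)^2 has shape L^2 M (L != M), so D-series; mu = 5 gives D_5.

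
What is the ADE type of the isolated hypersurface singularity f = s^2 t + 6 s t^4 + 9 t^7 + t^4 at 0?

The Hessian of f at 0 has rank 0. Corank 2; j^3 = s^2*t has shape L^2 M (L != M), so D-series; mu = 5 gives D_5.

D_{5}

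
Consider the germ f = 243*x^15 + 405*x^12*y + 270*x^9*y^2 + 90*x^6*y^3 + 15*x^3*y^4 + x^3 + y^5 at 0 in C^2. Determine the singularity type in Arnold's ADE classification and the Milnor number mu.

Type E_{8}, Milnor number mu = 8.

The Hessian of f at 0 has rank 0. Corank 2; j^3 = x^3 is a perfect cube, so E-series; the 5-jet and mu = 8 give E_8.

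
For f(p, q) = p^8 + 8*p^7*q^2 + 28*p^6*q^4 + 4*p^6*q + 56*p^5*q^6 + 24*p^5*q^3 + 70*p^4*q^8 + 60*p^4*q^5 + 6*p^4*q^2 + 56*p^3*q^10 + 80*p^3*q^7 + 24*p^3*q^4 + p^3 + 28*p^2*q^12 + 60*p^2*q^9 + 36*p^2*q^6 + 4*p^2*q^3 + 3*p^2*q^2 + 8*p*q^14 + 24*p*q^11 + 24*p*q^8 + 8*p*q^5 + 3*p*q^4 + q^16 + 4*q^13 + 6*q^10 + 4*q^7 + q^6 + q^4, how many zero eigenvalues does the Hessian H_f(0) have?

The Hessian at 0 is [[0, 0], [0, 0]] of rank 0; hence corank 2.

2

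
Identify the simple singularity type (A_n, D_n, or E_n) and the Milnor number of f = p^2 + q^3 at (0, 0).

Type A_{2}, Milnor number mu = 2.

The Hessian of f at 0 has rank 1. Corank 1: A-series; mu = 2 gives A_2.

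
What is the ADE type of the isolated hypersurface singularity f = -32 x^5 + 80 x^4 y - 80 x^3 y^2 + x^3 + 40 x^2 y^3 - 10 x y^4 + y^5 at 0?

The Hessian of f at 0 is [[0, 0], [0, 0]] with rank 0, so corank 2. A Groebner basis of the Jacobian ideal J(f) in C{x,y} is {y^5, x*y^3 - y^4/8, x^2}; counting standard monomials gives mu = 8. Corank 2; j^3 = x^3 is a perfect cube, so E-series; the 5-jet and mu = 8 give E_8.

E_8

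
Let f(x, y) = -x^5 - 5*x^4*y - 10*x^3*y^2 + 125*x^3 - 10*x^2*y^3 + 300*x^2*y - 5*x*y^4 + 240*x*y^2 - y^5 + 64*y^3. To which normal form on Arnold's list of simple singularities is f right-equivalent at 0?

E_8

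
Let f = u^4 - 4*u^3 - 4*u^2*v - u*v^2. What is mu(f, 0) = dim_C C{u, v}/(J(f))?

5

The Hessian of f at 0 is [[0, 0], [0, 0]] with rank 0, so corank 2. A Groebner basis of the Jacobian ideal J(f) in C{u,v} is {u*v^2 - 2*u*v - v^2, 4*u*v + v^3 + 2*v^2, u^2 + u*v/2}; counting standard monomials gives mu = 5. Corank 2; j^3 = -u*(2*u + v)^2 has shape L^2 M (L != M), so D-series; mu = 5 gives D_5.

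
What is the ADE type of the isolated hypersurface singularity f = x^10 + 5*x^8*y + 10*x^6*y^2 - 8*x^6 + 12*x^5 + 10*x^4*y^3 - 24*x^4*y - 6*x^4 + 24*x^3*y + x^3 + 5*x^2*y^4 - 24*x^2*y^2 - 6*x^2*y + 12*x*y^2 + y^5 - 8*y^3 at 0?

E_8

The Hessian of f at 0 is [[0, 0], [0, 0]] with rank 0, so corank 2. A Groebner basis of the Jacobian ideal J(f) in C{x,y} is {-x^2/128 + x*y^3 + x*y^2/8 + x*y/32 - y^3/4 - y^2/32, y^4, x^3 - 3*x^2/4 + 3*x*y - 8*y^3 - 3*y^2, x^2*y - x^2/8 - 2*x*y^2 + x*y/2 - y^2/2}; counting standard monomials gives mu = 8. Corank 2; j^3 = (x - 2*y)^3 is a perfect cube, so E-series; the 5-jet and mu = 8 give E_8.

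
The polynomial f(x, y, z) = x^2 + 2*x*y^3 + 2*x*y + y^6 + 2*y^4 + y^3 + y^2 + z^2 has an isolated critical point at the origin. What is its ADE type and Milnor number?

Type A_{2}, Milnor number mu = 2.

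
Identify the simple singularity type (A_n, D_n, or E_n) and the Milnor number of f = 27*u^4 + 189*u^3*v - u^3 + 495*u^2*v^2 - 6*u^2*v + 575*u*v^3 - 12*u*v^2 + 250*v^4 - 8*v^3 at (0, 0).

Type E7, Milnor number mu = 7.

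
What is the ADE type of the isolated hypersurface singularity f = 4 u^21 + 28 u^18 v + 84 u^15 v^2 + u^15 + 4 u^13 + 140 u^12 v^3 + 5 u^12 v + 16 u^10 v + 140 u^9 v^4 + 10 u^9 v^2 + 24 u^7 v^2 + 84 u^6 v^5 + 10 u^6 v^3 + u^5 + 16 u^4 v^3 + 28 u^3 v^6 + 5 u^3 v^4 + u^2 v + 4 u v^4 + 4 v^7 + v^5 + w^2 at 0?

D_6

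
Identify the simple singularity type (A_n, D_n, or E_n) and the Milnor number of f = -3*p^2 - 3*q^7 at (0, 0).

Type A_6, Milnor number mu = 6.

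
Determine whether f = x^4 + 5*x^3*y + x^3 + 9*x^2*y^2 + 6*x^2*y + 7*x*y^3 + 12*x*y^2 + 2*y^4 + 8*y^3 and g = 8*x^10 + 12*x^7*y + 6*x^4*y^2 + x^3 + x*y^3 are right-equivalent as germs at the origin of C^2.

Yes.

The Hessian of f at 0 is [[0, 0], [0, 0]] with rank 0, so corank 2. A Groebner basis of the Jacobian ideal J(f) in C{x,y} is {3*x^2 + 12*x*y + y^4 - y^3 + 12*y^2, x^3 + 18*x^2 + 72*x*y + 2*y^3 + 72*y^2, x^2*y - 7*x^2 - 28*x*y - 5*y^3/3 - 28*y^2, 2*x^2 + x*y^2 + 8*x*y + 4*y^3/3 + 8*y^2}; counting standard monomials gives mu = 7. Corank 2; j^3 = (x + 2*y)^3 is a perfect cube, so E-series; the 4-jet and mu = 7 give E_7. The Hessian of g at 0 is [[0, 0], [0, 0]] with rank 0, so corank 2. A Groebner basis of the Jacobian ideal J(g) in C{x,y} is {x^3, x*y^2, 3*x^2 + y^3}; counting standard monomials gives mu = 7. Corank 2; j^3 = x^3 is a perfect cube, so E-series; the 4-jet and mu = 7 give E_7. Both have type E_7, hence right-equivalent.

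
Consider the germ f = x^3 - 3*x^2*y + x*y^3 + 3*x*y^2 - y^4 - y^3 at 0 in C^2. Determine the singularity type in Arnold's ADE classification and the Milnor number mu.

Type E_7, Milnor number mu = 7.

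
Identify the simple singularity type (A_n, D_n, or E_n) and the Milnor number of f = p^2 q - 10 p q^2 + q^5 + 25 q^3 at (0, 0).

The Hessian of f at 0 is [[0, 0], [0, 0]] with rank 0, so corank 2. A Groebner basis of the Jacobian ideal J(f) in C{p,q} is {p^2/5 + q^4 - 5*q^2, p^3 - 125*q^3, p*q - 5*q^2}; counting standard monomials gives mu = 6. Corank 2; j^3 = q*(p - 5*q)^2 has shape L^2 M (L != M), so D-series; mu = 6 gives D_6.

Type D6, Milnor number mu = 6.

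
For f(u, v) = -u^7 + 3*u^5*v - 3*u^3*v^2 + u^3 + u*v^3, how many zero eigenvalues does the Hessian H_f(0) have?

The Hessian at 0 is [[0, 0], [0, 0]] of rank 0; hence corank 2.

2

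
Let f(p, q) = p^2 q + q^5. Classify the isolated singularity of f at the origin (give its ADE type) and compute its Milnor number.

The Hessian of f at 0 has rank 0. Corank 2; j^3 = p^2*q has shape L^2 M (L != M), so D-series; mu = 6 gives D_6.

Type D6, Milnor number mu = 6.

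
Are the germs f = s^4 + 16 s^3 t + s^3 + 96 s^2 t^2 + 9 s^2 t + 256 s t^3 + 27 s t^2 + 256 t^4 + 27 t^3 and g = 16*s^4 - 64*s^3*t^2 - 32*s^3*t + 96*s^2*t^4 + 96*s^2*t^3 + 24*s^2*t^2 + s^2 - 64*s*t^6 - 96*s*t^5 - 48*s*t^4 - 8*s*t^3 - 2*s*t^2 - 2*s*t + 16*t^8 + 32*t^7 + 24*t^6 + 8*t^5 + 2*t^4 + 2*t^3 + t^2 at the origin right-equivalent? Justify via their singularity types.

No.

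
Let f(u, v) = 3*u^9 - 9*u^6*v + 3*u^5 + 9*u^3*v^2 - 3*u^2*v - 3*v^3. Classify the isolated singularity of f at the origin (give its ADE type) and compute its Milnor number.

Type D_{4}, Milnor number mu = 4.

The Hessian of f at 0 is [[0, 0], [0, 0]] with rank 0, so corank 2. A Groebner basis of the Jacobian ideal J(f) in C{u,v} is {v^3, u^2 + 3*v^2, u*v}; counting standard monomials gives mu = 4. Corank 2; j^3 = -3*v*(u^2 + v^2) splits into three distinct lines over C (the quadratic factor has nonzero discriminant), so D_4.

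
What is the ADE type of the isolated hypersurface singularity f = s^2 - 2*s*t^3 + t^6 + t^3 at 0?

A_2

The Hessian of f at 0 has rank 1. Corank 1: A-series; mu = 2 gives A_2.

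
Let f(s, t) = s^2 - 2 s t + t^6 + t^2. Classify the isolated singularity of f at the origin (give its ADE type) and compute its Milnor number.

Type A_5, Milnor number mu = 5.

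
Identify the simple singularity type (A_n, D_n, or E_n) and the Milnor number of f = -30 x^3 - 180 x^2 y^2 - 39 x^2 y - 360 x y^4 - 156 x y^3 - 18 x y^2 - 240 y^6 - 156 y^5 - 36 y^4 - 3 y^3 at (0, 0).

The Hessian of f at 0 has rank 0. Corank 2; j^3 = -3*(2*x + y)*(5*x^2 + 4*x*y + y^2) splits into three distinct lines over C (the quadratic factor has nonzero discriminant), so D_4.

Type D_4, Milnor number mu = 4.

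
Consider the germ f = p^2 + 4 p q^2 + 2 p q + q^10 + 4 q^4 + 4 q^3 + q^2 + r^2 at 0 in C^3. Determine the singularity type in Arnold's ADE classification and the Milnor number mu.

Type A_{9}, Milnor number mu = 9.

The Hessian of f at 0 has rank 2. Corank 1: A-series; mu = 9 gives A_9.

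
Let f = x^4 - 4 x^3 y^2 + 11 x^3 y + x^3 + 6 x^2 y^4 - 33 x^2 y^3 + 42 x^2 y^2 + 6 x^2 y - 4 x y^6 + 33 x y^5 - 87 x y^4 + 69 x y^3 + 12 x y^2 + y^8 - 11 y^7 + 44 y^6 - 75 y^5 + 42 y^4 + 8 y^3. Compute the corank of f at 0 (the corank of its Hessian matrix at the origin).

2

The Hessian at 0 is [[0, 0], [0, 0]] of rank 0; hence corank 2.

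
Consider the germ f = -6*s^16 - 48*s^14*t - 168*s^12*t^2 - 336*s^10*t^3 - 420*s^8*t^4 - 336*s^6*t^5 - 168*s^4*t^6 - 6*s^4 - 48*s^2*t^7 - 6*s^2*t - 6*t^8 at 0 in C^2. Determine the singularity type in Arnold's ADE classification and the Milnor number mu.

Type D_9, Milnor number mu = 9.

The Hessian of f at 0 is [[0, 0], [0, 0]] with rank 0, so corank 2. A Groebner basis of the Jacobian ideal J(f) in C{s,t} is {s^2/8 + t^7, s^3, s*t}; counting standard monomials gives mu = 9. Corank 2; j^3 = -6*s^2*t has shape L^2 M (L != M), so D-series; mu = 9 gives D_9.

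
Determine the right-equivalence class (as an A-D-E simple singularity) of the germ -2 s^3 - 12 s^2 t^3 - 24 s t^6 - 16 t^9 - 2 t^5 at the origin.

E8

The Hessian of f at 0 has rank 0. Corank 2; j^3 = -2*s^3 is a perfect cube, so E-series; the 5-jet and mu = 8 give E_8.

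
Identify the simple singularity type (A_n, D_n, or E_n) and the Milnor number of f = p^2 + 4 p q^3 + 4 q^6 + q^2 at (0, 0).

The Hessian of f at 0 has rank 2. Corank 0: nondegenerate Morse point, so A_1.

Type A_1, Milnor number mu = 1.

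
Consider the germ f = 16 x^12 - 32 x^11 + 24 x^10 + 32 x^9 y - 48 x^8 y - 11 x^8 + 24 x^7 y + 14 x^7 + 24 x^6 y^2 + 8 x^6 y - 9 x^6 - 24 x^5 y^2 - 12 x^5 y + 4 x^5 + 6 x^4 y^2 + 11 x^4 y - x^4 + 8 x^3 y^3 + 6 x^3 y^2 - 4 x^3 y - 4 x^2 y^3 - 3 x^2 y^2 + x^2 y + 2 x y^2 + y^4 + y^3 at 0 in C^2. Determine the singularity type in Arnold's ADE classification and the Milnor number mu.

Type D_{5}, Milnor number mu = 5.

The Hessian of f at 0 is [[0, 0], [0, 0]] with rank 0, so corank 2. A Groebner basis of the Jacobian ideal J(f) in C{x,y} is {x*y^2 + x*y + y^2, -x*y + y^3 - y^2, x^2 + 6*x*y + 5*y^2}; counting standard monomials gives mu = 5. Corank 2; j^3 = y*(x + y)^2 has shape L^2 M (L != M), so D-series; mu = 5 gives D_5.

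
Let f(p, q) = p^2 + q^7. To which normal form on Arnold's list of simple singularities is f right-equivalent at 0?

The Hessian of f at 0 has rank 1. Corank 1: A-series; mu = 6 gives A_6.

A6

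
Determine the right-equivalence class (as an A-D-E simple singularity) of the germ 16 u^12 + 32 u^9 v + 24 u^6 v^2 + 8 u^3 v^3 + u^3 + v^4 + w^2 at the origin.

The Hessian of f at 0 is [[0, 0, 0], [0, 0, 0], [0, 0, 2]] with rank 1, so corank 2. A Groebner basis of the Jacobian ideal J(f) in C{u,v,w} is {v^3, u^2, w}; counting standard monomials gives mu = 6. Corank 2; j^3 = u^3 is a perfect cube, so E-series; the 4-jet and mu = 6 give E_6.

E_6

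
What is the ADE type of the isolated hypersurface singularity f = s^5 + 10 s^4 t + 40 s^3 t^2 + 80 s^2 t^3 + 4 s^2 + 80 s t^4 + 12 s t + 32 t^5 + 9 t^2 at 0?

The Hessian of f at 0 has rank 1. Corank 1: A-series; mu = 4 gives A_4.

A_4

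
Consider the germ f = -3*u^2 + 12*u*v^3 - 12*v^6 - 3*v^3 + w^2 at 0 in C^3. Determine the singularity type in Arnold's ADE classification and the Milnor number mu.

The Hessian of f at 0 has rank 2. Corank 1: A-series; mu = 2 gives A_2.

Type A_2, Milnor number mu = 2.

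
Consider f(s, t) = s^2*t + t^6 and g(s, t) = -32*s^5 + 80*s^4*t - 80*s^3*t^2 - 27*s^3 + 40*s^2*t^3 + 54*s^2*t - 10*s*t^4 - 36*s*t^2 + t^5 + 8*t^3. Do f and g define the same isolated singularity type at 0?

No.

The Hessian of f at 0 has rank 0. Corank 2; j^3 = s^2*t has shape L^2 M (L != M), so D-series; mu = 7 gives D_7. The Hessian of g at 0 has rank 0. Corank 2; j^3 = -(3*s - 2*t)^3 is a perfect cube, so E-series; the 5-jet and mu = 8 give E_8. f is D_7 but g is E_8, hence not right-equivalent.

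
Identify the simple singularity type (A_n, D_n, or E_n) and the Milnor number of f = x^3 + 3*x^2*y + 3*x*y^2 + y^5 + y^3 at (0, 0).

The Hessian of f at 0 has rank 0. Corank 2; j^3 = (x + y)^3 is a perfect cube, so E-series; the 5-jet and mu = 8 give E_8.

Type E_{8}, Milnor number mu = 8.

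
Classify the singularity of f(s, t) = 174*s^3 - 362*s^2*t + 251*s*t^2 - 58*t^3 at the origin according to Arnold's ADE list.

D4

The Hessian of f at 0 has rank 0. Corank 2; j^3 = (3*s - 2*t)*(58*s^2 - 82*s*t + 29*t^2) splits into three distinct lines over C (the quadratic factor has nonzero discriminant), so D_4.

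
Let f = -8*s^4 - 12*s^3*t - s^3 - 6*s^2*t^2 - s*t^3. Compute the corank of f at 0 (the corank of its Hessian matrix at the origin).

Hessian at 0 has rank 0.

2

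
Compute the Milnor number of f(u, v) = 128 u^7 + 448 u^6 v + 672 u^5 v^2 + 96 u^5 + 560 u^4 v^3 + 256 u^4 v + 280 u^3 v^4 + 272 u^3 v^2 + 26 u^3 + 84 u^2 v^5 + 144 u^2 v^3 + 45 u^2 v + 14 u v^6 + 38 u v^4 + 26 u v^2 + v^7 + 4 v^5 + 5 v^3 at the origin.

The Hessian of f at 0 is [[0, 0], [0, 0]] with rank 0, so corank 2. A Groebner basis of the Jacobian ideal J(f) in C{u,v} is {v^3, u^2 + v^2/3, u*v}; counting standard monomials gives mu = 4. Corank 2; j^3 = (2*u + v)*(13*u^2 + 16*u*v + 5*v^2) splits into three distinct lines over C (the quadratic factor has nonzero discriminant), so D_4.

4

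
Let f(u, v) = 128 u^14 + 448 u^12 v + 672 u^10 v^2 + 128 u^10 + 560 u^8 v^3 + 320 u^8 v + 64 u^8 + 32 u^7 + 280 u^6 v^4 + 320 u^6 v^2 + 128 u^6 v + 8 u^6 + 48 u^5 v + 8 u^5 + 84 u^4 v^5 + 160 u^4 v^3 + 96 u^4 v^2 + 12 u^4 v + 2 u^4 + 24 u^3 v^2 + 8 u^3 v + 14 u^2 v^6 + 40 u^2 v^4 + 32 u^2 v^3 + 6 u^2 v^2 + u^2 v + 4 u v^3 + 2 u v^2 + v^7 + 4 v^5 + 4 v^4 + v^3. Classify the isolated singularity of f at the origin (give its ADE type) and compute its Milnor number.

Type D_{8}, Milnor number mu = 8.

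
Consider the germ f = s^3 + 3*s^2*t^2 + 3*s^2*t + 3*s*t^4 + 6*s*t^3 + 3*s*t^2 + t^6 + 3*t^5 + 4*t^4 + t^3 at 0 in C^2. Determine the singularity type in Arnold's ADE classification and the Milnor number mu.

Type E_6, Milnor number mu = 6.

The Hessian of f at 0 has rank 0. Corank 2; j^3 = (s + t)^3 is a perfect cube, so E-series; the 4-jet and mu = 6 give E_6.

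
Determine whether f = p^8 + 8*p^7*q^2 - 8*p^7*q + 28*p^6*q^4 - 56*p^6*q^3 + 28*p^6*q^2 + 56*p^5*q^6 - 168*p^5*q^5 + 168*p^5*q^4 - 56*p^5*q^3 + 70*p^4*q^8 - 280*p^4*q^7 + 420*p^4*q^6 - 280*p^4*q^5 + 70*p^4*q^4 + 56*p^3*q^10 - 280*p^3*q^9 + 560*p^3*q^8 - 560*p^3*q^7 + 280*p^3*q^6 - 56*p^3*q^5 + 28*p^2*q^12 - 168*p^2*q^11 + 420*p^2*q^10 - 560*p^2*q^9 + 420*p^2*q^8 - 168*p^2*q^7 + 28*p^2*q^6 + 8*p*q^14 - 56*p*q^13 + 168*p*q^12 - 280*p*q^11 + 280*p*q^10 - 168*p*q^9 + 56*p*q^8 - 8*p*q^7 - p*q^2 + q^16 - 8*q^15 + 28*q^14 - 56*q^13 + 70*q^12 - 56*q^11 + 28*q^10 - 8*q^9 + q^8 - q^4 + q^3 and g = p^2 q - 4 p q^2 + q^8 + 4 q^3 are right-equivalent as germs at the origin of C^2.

Yes.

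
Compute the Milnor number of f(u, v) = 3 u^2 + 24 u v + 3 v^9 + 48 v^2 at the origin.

The Hessian of f at 0 is [[6, 24], [24, 96]] with rank 1, so corank 1. A Groebner basis of the Jacobian ideal J(f) in C{u,v} is {v^8, u + 4*v}; counting standard monomials gives mu = 8. Corank 1: A-series; mu = 8 gives A_8.

8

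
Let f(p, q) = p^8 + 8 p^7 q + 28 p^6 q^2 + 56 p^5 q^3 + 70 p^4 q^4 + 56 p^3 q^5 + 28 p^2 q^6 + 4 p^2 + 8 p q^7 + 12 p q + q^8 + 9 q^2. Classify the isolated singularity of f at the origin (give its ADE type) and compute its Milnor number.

Type A_{7}, Milnor number mu = 7.

The Hessian of f at 0 has rank 1. Corank 1: A-series; mu = 7 gives A_7.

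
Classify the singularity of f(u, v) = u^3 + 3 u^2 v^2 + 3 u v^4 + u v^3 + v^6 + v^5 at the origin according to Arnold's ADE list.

E_7

The Hessian of f at 0 is [[0, 0], [0, 0]] with rank 0, so corank 2. A Groebner basis of the Jacobian ideal J(f) in C{u,v} is {-u^2 + v^4 - v^3/3, u^3, u^2*v + u^2/3 + v^3/9, u^2 + u*v^2 + v^3/3}; counting standard monomials gives mu = 7. Corank 2; j^3 = u^3 is a perfect cube, so E-series; the 4-jet and mu = 7 give E_7.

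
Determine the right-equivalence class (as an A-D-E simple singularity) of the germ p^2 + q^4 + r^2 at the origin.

A3

The Hessian of f at 0 has rank 2. Corank 1: A-series; mu = 3 gives A_3.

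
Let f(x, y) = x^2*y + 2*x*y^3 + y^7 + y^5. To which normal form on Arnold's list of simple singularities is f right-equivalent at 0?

D_8

The Hessian of f at 0 is [[0, 0], [0, 0]] with rank 0, so corank 2. A Groebner basis of the Jacobian ideal J(f) in C{x,y} is {x^2*y^2 + x^2/7 + x*y^2/7, x^3 - x^2/7 - x*y^2/7, x*y + y^3}; counting standard monomials gives mu = 8. Corank 2; j^3 = x^2*y has shape L^2 M (L != M), so D-series; mu = 8 gives D_8.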